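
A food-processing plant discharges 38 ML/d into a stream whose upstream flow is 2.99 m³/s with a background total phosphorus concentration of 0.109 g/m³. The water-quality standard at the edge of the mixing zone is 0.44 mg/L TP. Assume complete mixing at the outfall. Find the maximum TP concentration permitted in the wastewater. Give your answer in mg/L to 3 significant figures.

38 ML/d = 0.4398 m³/s.
Mass balance: 0.44·3.43 = 0.4398·Cₑ + 2.99·0.109.
Cₑ = (1.509 − 0.3259) / 0.4398 = 2.69 mg/L.

2.69 mg/L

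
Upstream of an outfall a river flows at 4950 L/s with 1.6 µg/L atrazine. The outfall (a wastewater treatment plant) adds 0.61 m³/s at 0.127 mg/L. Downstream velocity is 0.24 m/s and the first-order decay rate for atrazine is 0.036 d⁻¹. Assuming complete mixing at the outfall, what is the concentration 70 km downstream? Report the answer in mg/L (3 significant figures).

4950 L/s = 4.95 m³/s.
1.6 µg/L = 0.0016 mg/L.
After complete mixing, C₀ = (0.61·0.127 + 4.95·0.0016) / 5.56 = 0.01536 mg/L.
Travel time t = 7e+04 m / 0.24 m/s = 2.917e+05 s = 3.376 d.
C = 0.01536·exp(−0.036·3.376) = 0.01536·0.8856 = 0.0136 mg/L.

0.0136 mg/L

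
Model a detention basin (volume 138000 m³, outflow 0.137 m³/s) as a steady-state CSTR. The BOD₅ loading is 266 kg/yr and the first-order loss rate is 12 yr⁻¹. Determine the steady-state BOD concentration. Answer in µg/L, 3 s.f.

44.5 µg/L

Outflow Q = 0.137 m³/s × 3.156e+07 s/yr = 4.323e+06 m³/yr.
Steady-state CSTR mass balance: W = Q·C + k·V·C, so C = W/(Q + kV).
Q + kV = 4.323e+06 + 12·138000 = 5.979e+06 m³/yr.
C = 266/5.979e+06 = 4.449e-05 kg/m³ = 0.04449 mg/L = 44.49 µg/L.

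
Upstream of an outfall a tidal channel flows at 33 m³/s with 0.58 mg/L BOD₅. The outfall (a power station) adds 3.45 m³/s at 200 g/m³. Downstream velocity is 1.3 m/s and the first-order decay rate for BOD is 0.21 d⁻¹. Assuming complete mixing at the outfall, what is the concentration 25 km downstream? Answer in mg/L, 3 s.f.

18.6 mg/L

After complete mixing, C₀ = (3.45·200 + 33·0.58) / 36.45 = 19.46 mg/L.
Travel time t = 2.5e+04 m / 1.3 m/s = 1.923e+04 s = 0.2226 d.
C = 19.46·exp(−0.21·0.2226) = 19.46·0.9543 = 18.57 mg/L.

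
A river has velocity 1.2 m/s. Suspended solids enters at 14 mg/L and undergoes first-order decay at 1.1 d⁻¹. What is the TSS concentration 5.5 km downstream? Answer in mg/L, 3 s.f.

13.2 mg/L

Travel time t = 5.5 km / 1.2 m/s = 5500/1.2 = 4583 s = 0.05305 d.
First-order decay: C = 14·exp(−1.1·0.05305) = 14·0.9433 = 13.21 mg/L.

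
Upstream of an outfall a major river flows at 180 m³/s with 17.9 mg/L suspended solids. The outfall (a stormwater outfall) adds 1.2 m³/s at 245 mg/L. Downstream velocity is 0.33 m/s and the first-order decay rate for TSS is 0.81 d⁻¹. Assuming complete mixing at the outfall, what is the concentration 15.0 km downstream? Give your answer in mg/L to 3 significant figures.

12.7 mg/L

After complete mixing, C₀ = (1.2·245 + 180·17.9) / 181.2 = 19.4 mg/L.
Travel time t = 1.5e+04 m / 0.33 m/s = 4.545e+04 s = 0.5261 d.
C = 19.4·exp(−0.81·0.5261) = 19.4·0.653 = 12.67 mg/L.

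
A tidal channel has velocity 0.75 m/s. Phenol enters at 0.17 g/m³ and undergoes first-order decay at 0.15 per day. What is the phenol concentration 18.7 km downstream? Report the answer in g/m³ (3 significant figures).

0.163 g/m³

Travel time t = 18.7 km / 0.75 m/s = 1.87e+04/0.75 = 2.493e+04 s = 0.2886 d.
First-order decay: C = 0.17·exp(−0.15·0.2886) = 0.17·0.9576 = 0.1628 g/m³.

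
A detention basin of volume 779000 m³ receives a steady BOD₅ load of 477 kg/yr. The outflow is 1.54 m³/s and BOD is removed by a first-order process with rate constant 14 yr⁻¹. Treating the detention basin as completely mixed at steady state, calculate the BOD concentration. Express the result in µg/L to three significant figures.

8.02 µg/L

Outflow Q = 1.54 m³/s × 3.156e+07 s/yr = 4.86e+07 m³/yr.
Steady-state CSTR mass balance: W = Q·C + k·V·C, so C = W/(Q + kV).
Q + kV = 4.86e+07 + 14·779000 = 5.95e+07 m³/yr.
C = 477/5.95e+07 = 8.016e-06 kg/m³ = 0.008016 mg/L = 8.016 µg/L.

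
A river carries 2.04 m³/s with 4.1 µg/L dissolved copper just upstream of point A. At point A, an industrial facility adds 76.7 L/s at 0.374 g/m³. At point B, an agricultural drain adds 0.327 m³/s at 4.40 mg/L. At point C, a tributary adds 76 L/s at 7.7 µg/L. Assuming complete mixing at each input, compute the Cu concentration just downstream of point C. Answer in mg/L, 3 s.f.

0.586 mg/L

4.1 µg/L = 0.0041 mg/L.
76.7 L/s = 0.0767 m³/s.
After input A: C = (2.04·0.0041 + 0.0767·0.374) / 2.117 = 0.0175 mg/L.
After input B: C = (2.117·0.0175 + 0.327·4.4) / 2.444 = 0.6039 mg/L.
76 L/s = 0.076 m³/s.
7.7 µg/L = 0.0077 mg/L.
After input C: C = (2.444·0.6039 + 0.076·0.0077) / 2.52 = 0.586 mg/L.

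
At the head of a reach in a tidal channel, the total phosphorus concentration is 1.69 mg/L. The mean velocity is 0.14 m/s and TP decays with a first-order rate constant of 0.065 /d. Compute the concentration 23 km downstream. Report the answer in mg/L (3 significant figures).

1.49 mg/L

Travel time t = 23 km / 0.14 m/s = 2.3e+04/0.14 = 1.643e+05 s = 1.901 d.
First-order decay: C = 1.69·exp(−0.065·1.901) = 1.69·0.8837 = 1.494 mg/L.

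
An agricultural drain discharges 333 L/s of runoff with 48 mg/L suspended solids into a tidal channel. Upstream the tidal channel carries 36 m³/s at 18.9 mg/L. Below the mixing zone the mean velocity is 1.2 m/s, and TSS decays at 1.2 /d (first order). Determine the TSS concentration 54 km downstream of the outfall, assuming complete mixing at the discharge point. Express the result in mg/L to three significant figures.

10.3 mg/L

333 L/s = 0.333 m³/s.
After complete mixing, C₀ = (0.333·48 + 36·18.9) / 36.33 = 19.17 mg/L.
Travel time t = 5.4e+04 m / 1.2 m/s = 4.5e+04 s = 0.5208 d.
C = 19.17·exp(−1.2·0.5208) = 19.17·0.5353 = 10.26 mg/L.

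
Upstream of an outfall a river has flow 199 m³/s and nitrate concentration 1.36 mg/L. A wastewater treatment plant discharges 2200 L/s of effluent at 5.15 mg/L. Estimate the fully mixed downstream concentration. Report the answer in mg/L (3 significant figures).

2200 L/s = 2.2 m³/s.
Flow-weighted mixing gives C = (2.2·5.15 + 199·1.36) / (2.2 + 199) = 282/201.2 = 1.401 mg/L.

1.40 mg/L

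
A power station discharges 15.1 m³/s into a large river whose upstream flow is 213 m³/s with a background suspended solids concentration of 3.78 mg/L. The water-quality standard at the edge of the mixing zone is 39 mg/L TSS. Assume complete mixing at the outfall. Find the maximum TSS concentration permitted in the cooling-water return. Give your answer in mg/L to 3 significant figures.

536 mg/L

Mass balance: 39·228.1 = 15.1·Cₑ + 213·3.78.
Cₑ = (8896 − 805.1) / 15.1 = 535.8 mg/L.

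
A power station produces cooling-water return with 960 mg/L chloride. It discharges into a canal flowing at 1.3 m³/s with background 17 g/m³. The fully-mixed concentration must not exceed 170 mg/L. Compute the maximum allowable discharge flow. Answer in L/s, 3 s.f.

Mass balance at complete mixing: C_std·(Q_w + Q_r) = Q_w·C_e + Q_r·C_b.
Rearranging, Q_w = Q_r·(C_std − C_b)/(C_e − C_std) = 1.3·(170 − 17) / (960 − 170) = 0.2518 m³/s.
= 251.8 L/s.

252 L/s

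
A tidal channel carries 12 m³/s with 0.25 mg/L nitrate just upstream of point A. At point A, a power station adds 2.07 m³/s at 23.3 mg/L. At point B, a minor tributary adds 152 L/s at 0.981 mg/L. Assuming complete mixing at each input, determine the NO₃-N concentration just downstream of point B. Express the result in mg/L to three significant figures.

3.61 mg/L

After input A: C = (12·0.25 + 2.07·23.3) / 14.07 = 3.641 mg/L.
152 L/s = 0.152 m³/s.
After input B: C = (14.07·3.641 + 0.152·0.981) / 14.22 = 3.613 mg/L.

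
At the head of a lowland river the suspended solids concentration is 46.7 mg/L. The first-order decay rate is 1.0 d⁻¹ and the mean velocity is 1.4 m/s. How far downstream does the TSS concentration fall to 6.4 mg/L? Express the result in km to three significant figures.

From C = C₀·e^(−kt), t = ln(C₀/C)/k = ln(46.7/6.4)/1.0 = 1.987/1.0 = 1.987 d.
Distance = v·t = 1.4 m/s × 1.717e+05 s = 2.404e+05 m = 240.4 km.

240 km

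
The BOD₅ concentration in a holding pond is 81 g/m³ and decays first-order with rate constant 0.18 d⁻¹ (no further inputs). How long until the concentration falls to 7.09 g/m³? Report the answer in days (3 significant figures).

t = ln(C₀/C)/k = ln(81/7.09)/0.18 = 2.436/0.18 = 13.53 d.

13.5 d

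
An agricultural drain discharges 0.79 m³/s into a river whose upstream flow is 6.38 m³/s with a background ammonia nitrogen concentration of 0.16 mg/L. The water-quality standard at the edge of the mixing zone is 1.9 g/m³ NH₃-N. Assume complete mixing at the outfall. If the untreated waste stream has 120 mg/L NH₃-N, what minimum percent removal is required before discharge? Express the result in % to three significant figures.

86.7 %

Mass balance: 1.9·7.17 = 0.79·Cₑ + 6.38·0.16.
Cₑ = (13.62 − 1.021) / 0.79 = 15.95 mg/L.
Required removal = 1 − 15.95/120 = 86.71 %.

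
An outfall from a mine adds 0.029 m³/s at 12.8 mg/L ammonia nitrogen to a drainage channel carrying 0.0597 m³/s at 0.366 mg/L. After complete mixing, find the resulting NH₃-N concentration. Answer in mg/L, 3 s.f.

Conservation of mass across the mixing zone: C = (0.029·12.8 + 0.0597·0.366) / (0.029 + 0.0597) = 0.3931/0.0887 = 4.431 mg/L.

4.43 mg/L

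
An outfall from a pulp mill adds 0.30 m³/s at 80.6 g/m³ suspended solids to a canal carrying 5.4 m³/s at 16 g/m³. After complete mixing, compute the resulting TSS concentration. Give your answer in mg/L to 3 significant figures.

Conservation of mass across the mixing zone: C = (0.3·80.6 + 5.4·16) / (0.3 + 5.4) = 110.6/5.7 = 19.4 mg/L.

19.4 mg/L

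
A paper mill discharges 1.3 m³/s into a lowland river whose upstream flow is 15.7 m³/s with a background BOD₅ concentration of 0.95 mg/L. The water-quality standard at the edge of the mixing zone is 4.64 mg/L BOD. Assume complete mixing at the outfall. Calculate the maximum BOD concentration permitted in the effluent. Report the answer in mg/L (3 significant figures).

49.2 mg/L

Mass balance: 4.64·17 = 1.3·Cₑ + 15.7·0.95.
Cₑ = (78.88 − 14.91) / 1.3 = 49.2 mg/L.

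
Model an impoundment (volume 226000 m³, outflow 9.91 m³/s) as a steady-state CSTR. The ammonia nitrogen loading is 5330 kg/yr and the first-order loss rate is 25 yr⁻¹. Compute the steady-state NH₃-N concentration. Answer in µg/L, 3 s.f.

16.7 µg/L

Outflow Q = 9.91 m³/s × 3.156e+07 s/yr = 3.127e+08 m³/yr.
Steady-state CSTR mass balance: W = Q·C + k·V·C, so C = W/(Q + kV).
Q + kV = 3.127e+08 + 25·226000 = 3.184e+08 m³/yr.
C = 5330/3.184e+08 = 1.674e-05 kg/m³ = 0.01674 mg/L = 16.74 µg/L.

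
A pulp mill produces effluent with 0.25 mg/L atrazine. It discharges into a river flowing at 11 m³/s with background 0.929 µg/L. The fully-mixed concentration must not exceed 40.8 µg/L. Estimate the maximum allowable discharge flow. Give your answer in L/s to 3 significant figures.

2100 L/s

0.929 µg/L = 0.000929 mg/L.
40.8 µg/L = 0.0408 mg/L.
Mass balance at complete mixing: C_std·(Q_w + Q_r) = Q_w·C_e + Q_r·C_b.
Rearranging, Q_w = Q_r·(C_std − C_b)/(C_e − C_std) = 11·(0.0408 − 0.000929) / (0.25 − 0.0408) = 2.096 m³/s.
= 2096 L/s.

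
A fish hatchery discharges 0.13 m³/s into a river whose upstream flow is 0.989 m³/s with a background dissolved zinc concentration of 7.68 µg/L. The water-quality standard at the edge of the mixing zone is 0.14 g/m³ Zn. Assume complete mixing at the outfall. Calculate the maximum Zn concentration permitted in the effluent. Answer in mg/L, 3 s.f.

7.68 µg/L = 0.00768 mg/L.
Mass balance: 0.14·1.119 = 0.13·Cₑ + 0.989·0.00768.
Cₑ = (0.1567 − 0.007596) / 0.13 = 1.147 mg/L.

1.15 mg/L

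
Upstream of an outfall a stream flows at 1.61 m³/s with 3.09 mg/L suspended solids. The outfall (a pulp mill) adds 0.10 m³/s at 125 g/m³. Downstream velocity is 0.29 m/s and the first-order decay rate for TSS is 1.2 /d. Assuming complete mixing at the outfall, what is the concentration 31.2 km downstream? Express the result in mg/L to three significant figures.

2.29 mg/L

After complete mixing, C₀ = (0.1·125 + 1.61·3.09) / 1.71 = 10.22 mg/L.
Travel time t = 3.12e+04 m / 0.29 m/s = 1.076e+05 s = 1.245 d.
C = 10.22·exp(−1.2·1.245) = 10.22·0.2244 = 2.293 mg/L.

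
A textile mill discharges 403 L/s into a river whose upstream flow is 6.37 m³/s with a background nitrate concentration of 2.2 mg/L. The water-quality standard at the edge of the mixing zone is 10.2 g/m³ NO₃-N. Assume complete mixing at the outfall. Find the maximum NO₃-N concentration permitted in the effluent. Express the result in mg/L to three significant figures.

137 mg/L

403 L/s = 0.403 m³/s.
Mass balance: 10.2·6.773 = 0.403·Cₑ + 6.37·2.2.
Cₑ = (69.08 − 14.01) / 0.403 = 136.7 mg/L.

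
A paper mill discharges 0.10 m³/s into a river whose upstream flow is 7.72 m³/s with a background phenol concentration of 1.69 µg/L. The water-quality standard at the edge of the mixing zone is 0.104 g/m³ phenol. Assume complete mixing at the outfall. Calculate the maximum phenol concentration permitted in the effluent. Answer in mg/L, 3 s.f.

8.00 mg/L

1.69 µg/L = 0.00169 mg/L.
Mass balance: 0.104·7.82 = 0.1·Cₑ + 7.72·0.00169.
Cₑ = (0.8133 − 0.01305) / 0.1 = 8.002 mg/L.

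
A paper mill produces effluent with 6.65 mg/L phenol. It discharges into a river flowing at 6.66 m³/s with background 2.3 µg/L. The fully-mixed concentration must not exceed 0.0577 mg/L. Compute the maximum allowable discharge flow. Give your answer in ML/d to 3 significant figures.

2.3 µg/L = 0.0023 mg/L.
Mass balance at complete mixing: C_std·(Q_w + Q_r) = Q_w·C_e + Q_r·C_b.
Rearranging, Q_w = Q_r·(C_std − C_b)/(C_e − C_std) = 6.66·(0.0577 − 0.0023) / (6.65 − 0.0577) = 0.05597 m³/s.
= 4.836 ML/d.

4.84 ML/d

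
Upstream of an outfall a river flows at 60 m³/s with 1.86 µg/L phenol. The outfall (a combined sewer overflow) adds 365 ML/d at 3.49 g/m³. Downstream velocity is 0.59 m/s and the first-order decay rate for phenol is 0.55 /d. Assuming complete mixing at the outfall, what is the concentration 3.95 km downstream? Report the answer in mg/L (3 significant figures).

365 ML/d = 4.225 m³/s.
1.86 µg/L = 0.00186 mg/L.
After complete mixing, C₀ = (4.225·3.49 + 60·0.00186) / 64.22 = 0.2313 mg/L.
Travel time t = 3950 m / 0.59 m/s = 6695 s = 0.07749 d.
C = 0.2313·exp(−0.55·0.07749) = 0.2313·0.9583 = 0.2217 mg/L.

0.222 mg/L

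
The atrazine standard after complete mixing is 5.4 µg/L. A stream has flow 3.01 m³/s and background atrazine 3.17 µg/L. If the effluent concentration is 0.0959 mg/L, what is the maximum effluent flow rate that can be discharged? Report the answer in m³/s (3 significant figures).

3.17 µg/L = 0.00317 mg/L.
5.4 µg/L = 0.0054 mg/L.
Mass balance at complete mixing: C_std·(Q_w + Q_r) = Q_w·C_e + Q_r·C_b.
Rearranging, Q_w = Q_r·(C_std − C_b)/(C_e − C_std) = 3.01·(0.0054 − 0.00317) / (0.0959 − 0.0054) = 0.07417 m³/s.

0.0742 m³/s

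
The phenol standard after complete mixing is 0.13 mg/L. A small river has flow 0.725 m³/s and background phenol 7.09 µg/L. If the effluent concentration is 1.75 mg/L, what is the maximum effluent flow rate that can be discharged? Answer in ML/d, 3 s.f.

7.09 µg/L = 0.00709 mg/L.
Mass balance at complete mixing: C_std·(Q_w + Q_r) = Q_w·C_e + Q_r·C_b.
Rearranging, Q_w = Q_r·(C_std − C_b)/(C_e − C_std) = 0.725·(0.13 − 0.00709) / (1.75 − 0.13) = 0.05501 m³/s.
= 4.753 ML/d.

4.75 ML/d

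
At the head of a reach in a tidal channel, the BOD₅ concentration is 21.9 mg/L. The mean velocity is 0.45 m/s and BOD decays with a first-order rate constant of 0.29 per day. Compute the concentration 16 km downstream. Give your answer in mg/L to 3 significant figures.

Travel time t = 16 km / 0.45 m/s = 1.6e+04/0.45 = 3.556e+04 s = 0.4115 d.
First-order decay: C = 21.9·exp(−0.29·0.4115) = 21.9·0.8875 = 19.44 mg/L.

19.4 mg/L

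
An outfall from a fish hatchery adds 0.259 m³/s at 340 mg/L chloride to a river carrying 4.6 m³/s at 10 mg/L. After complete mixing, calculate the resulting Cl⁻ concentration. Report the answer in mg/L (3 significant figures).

By mass balance at complete mixing, C = (0.259·340 + 4.6·10) / (0.259 + 4.6) = 134.1/4.859 = 27.59 mg/L.

27.6 mg/L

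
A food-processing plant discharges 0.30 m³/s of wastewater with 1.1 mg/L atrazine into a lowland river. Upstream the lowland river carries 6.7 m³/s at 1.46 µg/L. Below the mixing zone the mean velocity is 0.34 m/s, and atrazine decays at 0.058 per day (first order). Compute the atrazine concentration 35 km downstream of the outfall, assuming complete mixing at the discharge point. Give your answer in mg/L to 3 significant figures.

0.0453 mg/L

1.46 µg/L = 0.00146 mg/L.
After complete mixing, C₀ = (0.3·1.1 + 6.7·0.00146) / 7 = 0.04854 mg/L.
Travel time t = 3.5e+04 m / 0.34 m/s = 1.029e+05 s = 1.191 d.
C = 0.04854·exp(−0.058·1.191) = 0.04854·0.9332 = 0.0453 mg/L.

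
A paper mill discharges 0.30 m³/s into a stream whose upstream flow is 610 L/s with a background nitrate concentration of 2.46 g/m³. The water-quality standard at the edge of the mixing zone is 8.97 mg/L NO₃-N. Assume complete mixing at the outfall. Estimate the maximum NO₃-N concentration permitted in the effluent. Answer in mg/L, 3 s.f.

22.2 mg/L

610 L/s = 0.61 m³/s.
Mass balance: 8.97·0.91 = 0.3·Cₑ + 0.61·2.46.
Cₑ = (8.163 − 1.501) / 0.3 = 22.21 mg/L.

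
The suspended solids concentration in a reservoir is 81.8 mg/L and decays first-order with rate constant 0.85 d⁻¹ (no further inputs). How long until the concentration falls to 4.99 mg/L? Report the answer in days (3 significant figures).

3.29 d

t = ln(C₀/C)/k = ln(81.8/4.99)/0.85 = 2.797/0.85 = 3.29 d.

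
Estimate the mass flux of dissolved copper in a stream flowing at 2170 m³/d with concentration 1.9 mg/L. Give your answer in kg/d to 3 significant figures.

4.12 kg/d

2170 m³/d = 0.02512 m³/s.
Mass flux = Q·C = 0.02512 m³/s × 1.9 g/m³ = 0.04772 g/s.
= 0.04772 g/s × 86.4 = 4.123 kg/d.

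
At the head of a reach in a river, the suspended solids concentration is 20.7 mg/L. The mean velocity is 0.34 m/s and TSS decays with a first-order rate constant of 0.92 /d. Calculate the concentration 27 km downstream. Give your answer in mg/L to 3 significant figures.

8.89 mg/L

Travel time t = 27 km / 0.34 m/s = 2.7e+04/0.34 = 7.941e+04 s = 0.9191 d.
First-order decay: C = 20.7·exp(−0.92·0.9191) = 20.7·0.4293 = 8.887 mg/L.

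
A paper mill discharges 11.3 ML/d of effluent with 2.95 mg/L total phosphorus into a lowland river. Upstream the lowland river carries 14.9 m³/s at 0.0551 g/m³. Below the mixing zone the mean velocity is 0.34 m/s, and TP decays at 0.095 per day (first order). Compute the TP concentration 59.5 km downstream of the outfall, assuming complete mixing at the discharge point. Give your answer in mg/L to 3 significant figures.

11.3 ML/d = 0.1308 m³/s.
After complete mixing, C₀ = (0.1308·2.95 + 14.9·0.0551) / 15.03 = 0.08029 mg/L.
Travel time t = 5.95e+04 m / 0.34 m/s = 1.75e+05 s = 2.025 d.
C = 0.08029·exp(−0.095·2.025) = 0.08029·0.825 = 0.06624 mg/L.

0.0662 mg/L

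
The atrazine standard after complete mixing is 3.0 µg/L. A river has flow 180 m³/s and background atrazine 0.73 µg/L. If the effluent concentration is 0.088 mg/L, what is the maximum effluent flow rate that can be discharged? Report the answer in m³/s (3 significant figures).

0.73 µg/L = 0.00073 mg/L.
3.0 µg/L = 0.003 mg/L.
Mass balance at complete mixing: C_std·(Q_w + Q_r) = Q_w·C_e + Q_r·C_b.
Rearranging, Q_w = Q_r·(C_std − C_b)/(C_e − C_std) = 180·(0.003 − 0.00073) / (0.088 − 0.003) = 4.807 m³/s.

4.81 m³/s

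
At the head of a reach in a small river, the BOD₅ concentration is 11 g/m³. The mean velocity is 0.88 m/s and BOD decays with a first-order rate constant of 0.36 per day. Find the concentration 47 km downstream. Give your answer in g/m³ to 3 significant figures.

8.81 g/m³

Travel time t = 47 km / 0.88 m/s = 4.7e+04/0.88 = 5.341e+04 s = 0.6182 d.
First-order decay: C = 11·exp(−0.36·0.6182) = 11·0.8005 = 8.805 g/m³.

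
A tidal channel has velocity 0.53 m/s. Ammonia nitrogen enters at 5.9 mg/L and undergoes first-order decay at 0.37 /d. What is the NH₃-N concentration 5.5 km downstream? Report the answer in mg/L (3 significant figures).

5.64 mg/L

Travel time t = 5.5 km / 0.53 m/s = 5500/0.53 = 1.038e+04 s = 0.1201 d.
First-order decay: C = 5.9·exp(−0.37·0.1201) = 5.9·0.9565 = 5.644 mg/L.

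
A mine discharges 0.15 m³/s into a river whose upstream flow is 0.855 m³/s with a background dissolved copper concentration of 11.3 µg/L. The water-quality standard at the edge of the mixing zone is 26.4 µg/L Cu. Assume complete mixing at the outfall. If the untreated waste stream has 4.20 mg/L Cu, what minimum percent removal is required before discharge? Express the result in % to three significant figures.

11.3 µg/L = 0.0113 mg/L.
26.4 µg/L = 0.0264 mg/L.
Mass balance: 0.0264·1.005 = 0.15·Cₑ + 0.855·0.0113.
Cₑ = (0.02653 − 0.009661) / 0.15 = 0.1125 mg/L.
Required removal = 1 − 0.1125/4.20 = 97.32 %.

97.3 %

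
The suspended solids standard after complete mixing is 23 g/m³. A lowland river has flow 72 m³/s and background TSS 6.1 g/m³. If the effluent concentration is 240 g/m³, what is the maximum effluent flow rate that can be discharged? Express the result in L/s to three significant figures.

Mass balance at complete mixing: C_std·(Q_w + Q_r) = Q_w·C_e + Q_r·C_b.
Rearranging, Q_w = Q_r·(C_std − C_b)/(C_e − C_std) = 72·(23 − 6.1) / (240 − 23) = 5.607 m³/s.
= 5607 L/s.

5610 L/s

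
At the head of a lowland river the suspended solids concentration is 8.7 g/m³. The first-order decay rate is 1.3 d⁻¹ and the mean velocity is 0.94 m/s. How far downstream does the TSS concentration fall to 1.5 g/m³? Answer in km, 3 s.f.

110 km

From C = C₀·e^(−kt), t = ln(C₀/C)/k = ln(8.7/1.5)/1.3 = 1.758/1.3 = 1.352 d.
Distance = v·t = 0.94 m/s × 1.168e+05 s = 1.098e+05 m = 109.8 km.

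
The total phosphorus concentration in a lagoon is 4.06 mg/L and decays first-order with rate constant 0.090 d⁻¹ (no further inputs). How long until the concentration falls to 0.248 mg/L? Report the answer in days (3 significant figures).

31.1 d

t = ln(C₀/C)/k = ln(4.06/0.248)/0.090 = 2.796/0.090 = 31.06 d.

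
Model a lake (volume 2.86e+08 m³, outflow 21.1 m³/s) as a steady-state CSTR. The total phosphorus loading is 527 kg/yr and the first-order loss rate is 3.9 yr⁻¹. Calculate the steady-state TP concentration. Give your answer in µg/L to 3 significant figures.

0.296 µg/L

Outflow Q = 21.1 m³/s × 3.156e+07 s/yr = 6.659e+08 m³/yr.
Steady-state CSTR mass balance: W = Q·C + k·V·C, so C = W/(Q + kV).
Q + kV = 6.659e+08 + 3.9·2.86e+08 = 1.781e+09 m³/yr.
C = 527/1.781e+09 = 2.959e-07 kg/m³ = 0.0002959 mg/L = 0.2959 µg/L.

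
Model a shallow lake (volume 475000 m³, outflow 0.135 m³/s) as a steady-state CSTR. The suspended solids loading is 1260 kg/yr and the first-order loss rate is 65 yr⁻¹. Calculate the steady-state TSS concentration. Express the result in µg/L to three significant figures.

Outflow Q = 0.135 m³/s × 3.156e+07 s/yr = 4.26e+06 m³/yr.
Steady-state CSTR mass balance: W = Q·C + k·V·C, so C = W/(Q + kV).
Q + kV = 4.26e+06 + 65·475000 = 3.514e+07 m³/yr.
C = 1260/3.514e+07 = 3.586e-05 kg/m³ = 0.03586 mg/L = 35.86 µg/L.

35.9 µg/L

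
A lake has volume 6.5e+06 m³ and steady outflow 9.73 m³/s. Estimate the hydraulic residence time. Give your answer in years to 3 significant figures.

0.0212 yr

Q = 9.73 m³/s × 3.156e+07 s/yr = 3.071e+08 m³/yr.
Hydraulic residence time τ = V/Q = 6.5e+06/3.071e+08 = 0.02117 yr.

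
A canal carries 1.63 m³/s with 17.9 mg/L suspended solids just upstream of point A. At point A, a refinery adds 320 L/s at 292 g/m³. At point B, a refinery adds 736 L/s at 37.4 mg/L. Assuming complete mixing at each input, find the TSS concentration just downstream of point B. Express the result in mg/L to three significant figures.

320 L/s = 0.32 m³/s.
After input A: C = (1.63·17.9 + 0.32·292) / 1.95 = 62.88 mg/L.
736 L/s = 0.736 m³/s.
After input B: C = (1.95·62.88 + 0.736·37.4) / 2.686 = 55.9 mg/L.

55.9 mg/L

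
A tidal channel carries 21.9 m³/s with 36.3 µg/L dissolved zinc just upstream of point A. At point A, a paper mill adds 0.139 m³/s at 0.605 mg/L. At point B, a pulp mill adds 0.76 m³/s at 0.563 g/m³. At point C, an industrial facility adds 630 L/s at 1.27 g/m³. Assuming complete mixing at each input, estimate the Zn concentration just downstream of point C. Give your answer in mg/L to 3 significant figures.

0.0899 mg/L

36.3 µg/L = 0.0363 mg/L.
After input A: C = (21.9·0.0363 + 0.139·0.605) / 22.04 = 0.03989 mg/L.
After input B: C = (22.04·0.03989 + 0.76·0.563) / 22.8 = 0.05732 mg/L.
630 L/s = 0.63 m³/s.
After input C: C = (22.8·0.05732 + 0.63·1.27) / 23.43 = 0.08993 mg/L.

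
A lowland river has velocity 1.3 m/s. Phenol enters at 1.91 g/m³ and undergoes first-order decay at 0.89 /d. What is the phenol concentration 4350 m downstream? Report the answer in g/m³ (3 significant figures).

1.85 g/m³

Travel time t = 4350 m / 1.3 m/s = 4350/1.3 = 3346 s = 0.03873 d.
First-order decay: C = 1.91·exp(−0.89·0.03873) = 1.91·0.9661 = 1.845 g/m³.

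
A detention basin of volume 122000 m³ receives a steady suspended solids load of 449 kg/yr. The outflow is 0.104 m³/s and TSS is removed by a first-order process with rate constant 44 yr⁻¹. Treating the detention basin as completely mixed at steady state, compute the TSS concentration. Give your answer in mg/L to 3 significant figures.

0.0519 mg/L

Outflow Q = 0.104 m³/s × 3.156e+07 s/yr = 3.282e+06 m³/yr.
Steady-state CSTR mass balance: W = Q·C + k·V·C, so C = W/(Q + kV).
Q + kV = 3.282e+06 + 44·122000 = 8.65e+06 m³/yr.
C = 449/8.65e+06 = 5.191e-05 kg/m³ = 0.05191 mg/L.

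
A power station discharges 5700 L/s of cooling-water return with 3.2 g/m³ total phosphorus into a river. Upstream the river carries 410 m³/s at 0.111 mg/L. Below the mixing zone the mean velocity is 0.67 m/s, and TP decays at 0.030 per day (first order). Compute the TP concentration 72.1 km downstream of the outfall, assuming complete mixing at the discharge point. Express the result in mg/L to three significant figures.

5700 L/s = 5.7 m³/s.
After complete mixing, C₀ = (5.7·3.2 + 410·0.111) / 415.7 = 0.1534 mg/L.
Travel time t = 7.21e+04 m / 0.67 m/s = 1.076e+05 s = 1.246 d.
C = 0.1534·exp(−0.030·1.246) = 0.1534·0.9633 = 0.1477 mg/L.

0.148 mg/L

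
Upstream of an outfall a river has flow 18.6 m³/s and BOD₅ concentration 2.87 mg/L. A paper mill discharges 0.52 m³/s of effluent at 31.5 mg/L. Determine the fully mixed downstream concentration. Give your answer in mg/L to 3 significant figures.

Conservation of mass across the mixing zone: C = (0.52·31.5 + 18.6·2.87) / (0.52 + 18.6) = 69.76/19.12 = 3.649 mg/L.

3.65 mg/L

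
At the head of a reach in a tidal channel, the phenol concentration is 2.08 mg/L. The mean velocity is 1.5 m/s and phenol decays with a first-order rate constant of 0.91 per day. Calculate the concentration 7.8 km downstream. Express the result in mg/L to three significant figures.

Travel time t = 7.8 km / 1.5 m/s = 7800/1.5 = 5200 s = 0.06019 d.
First-order decay: C = 2.08·exp(−0.91·0.06019) = 2.08·0.9467 = 1.969 mg/L.

1.97 mg/L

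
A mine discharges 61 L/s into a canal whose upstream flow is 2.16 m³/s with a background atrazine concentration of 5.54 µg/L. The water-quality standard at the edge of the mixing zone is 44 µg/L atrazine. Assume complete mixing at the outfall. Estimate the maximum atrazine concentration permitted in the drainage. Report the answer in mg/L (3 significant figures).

1.41 mg/L

61 L/s = 0.061 m³/s.
5.54 µg/L = 0.00554 mg/L.
44 µg/L = 0.044 mg/L.
Mass balance: 0.044·2.221 = 0.061·Cₑ + 2.16·0.00554.
Cₑ = (0.09772 − 0.01197) / 0.061 = 1.406 mg/L.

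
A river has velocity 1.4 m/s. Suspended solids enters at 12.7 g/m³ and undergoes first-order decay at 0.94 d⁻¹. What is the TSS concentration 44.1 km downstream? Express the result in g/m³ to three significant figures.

9.02 g/m³

Travel time t = 44.1 km / 1.4 m/s = 4.41e+04/1.4 = 3.15e+04 s = 0.3646 d.
First-order decay: C = 12.7·exp(−0.94·0.3646) = 12.7·0.7098 = 9.015 g/m³.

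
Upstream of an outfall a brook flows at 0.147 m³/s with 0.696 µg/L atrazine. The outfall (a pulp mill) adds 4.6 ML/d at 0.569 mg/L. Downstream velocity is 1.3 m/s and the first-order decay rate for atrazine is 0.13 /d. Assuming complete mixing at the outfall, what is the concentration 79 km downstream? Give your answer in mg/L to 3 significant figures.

0.139 mg/L

4.6 ML/d = 0.05324 m³/s.
0.696 µg/L = 0.000696 mg/L.
After complete mixing, C₀ = (0.05324·0.569 + 0.147·0.000696) / 0.2002 = 0.1518 mg/L.
Travel time t = 7.9e+04 m / 1.3 m/s = 6.077e+04 s = 0.7033 d.
C = 0.1518·exp(−0.13·0.7033) = 0.1518·0.9126 = 0.1385 mg/L.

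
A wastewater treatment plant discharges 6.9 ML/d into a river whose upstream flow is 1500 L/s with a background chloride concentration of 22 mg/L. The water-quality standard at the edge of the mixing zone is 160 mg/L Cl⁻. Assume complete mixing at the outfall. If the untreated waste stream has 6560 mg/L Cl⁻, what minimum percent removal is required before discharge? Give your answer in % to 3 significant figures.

58.0 %

6.9 ML/d = 0.07986 m³/s.
1500 L/s = 1.5 m³/s.
Mass balance: 160·1.58 = 0.07986·Cₑ + 1.5·22.
Cₑ = (252.8 − 33) / 0.07986 = 2752 mg/L.
Required removal = 1 − 2752/6560 = 58.05 %.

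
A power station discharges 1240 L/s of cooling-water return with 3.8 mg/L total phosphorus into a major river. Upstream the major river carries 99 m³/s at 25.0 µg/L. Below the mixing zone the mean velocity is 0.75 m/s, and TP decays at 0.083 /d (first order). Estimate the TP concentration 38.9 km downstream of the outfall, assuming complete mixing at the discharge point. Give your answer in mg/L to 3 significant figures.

1240 L/s = 1.24 m³/s.
25.0 µg/L = 0.025 mg/L.
After complete mixing, C₀ = (1.24·3.8 + 99·0.025) / 100.2 = 0.0717 mg/L.
Travel time t = 3.89e+04 m / 0.75 m/s = 5.187e+04 s = 0.6003 d.
C = 0.0717·exp(−0.083·0.6003) = 0.0717·0.9514 = 0.06821 mg/L.

0.0682 mg/L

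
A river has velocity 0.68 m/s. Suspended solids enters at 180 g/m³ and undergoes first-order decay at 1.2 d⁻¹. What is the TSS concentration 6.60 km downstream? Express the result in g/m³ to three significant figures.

Travel time t = 6.60 km / 0.68 m/s = 6600/0.68 = 9706 s = 0.1123 d.
First-order decay: C = 180·exp(−1.2·0.1123) = 180·0.8739 = 157.3 g/m³.

157 g/m³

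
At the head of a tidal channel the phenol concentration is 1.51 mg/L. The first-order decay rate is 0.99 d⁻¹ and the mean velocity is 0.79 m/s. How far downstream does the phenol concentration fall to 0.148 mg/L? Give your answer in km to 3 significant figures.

160 km

From C = C₀·e^(−kt), t = ln(C₀/C)/k = ln(1.51/0.148)/0.99 = 2.323/0.99 = 2.346 d.
Distance = v·t = 0.79 m/s × 2.027e+05 s = 1.601e+05 m = 160.1 km.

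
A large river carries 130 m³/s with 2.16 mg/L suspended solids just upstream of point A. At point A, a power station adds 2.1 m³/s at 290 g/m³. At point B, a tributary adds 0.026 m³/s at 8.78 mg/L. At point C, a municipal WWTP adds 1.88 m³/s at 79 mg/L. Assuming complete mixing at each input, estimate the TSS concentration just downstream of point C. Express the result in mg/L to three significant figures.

After input A: C = (130·2.16 + 2.1·290) / 132.1 = 6.736 mg/L.
After input B: C = (132.1·6.736 + 0.026·8.78) / 132.1 = 6.736 mg/L.
After input C: C = (132.1·6.736 + 1.88·79) / 134 = 7.75 mg/L.

7.75 mg/L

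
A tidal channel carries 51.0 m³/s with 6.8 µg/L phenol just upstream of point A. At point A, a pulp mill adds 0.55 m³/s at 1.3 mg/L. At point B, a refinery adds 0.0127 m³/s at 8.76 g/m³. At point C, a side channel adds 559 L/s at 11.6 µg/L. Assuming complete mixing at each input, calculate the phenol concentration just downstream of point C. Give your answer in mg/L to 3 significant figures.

6.8 µg/L = 0.0068 mg/L.
After input A: C = (51·0.0068 + 0.55·1.3) / 51.55 = 0.0206 mg/L.
After input B: C = (51.55·0.0206 + 0.0127·8.76) / 51.56 = 0.02275 mg/L.
559 L/s = 0.559 m³/s.
11.6 µg/L = 0.0116 mg/L.
After input C: C = (51.56·0.02275 + 0.559·0.0116) / 52.12 = 0.02263 mg/L.

0.0226 mg/L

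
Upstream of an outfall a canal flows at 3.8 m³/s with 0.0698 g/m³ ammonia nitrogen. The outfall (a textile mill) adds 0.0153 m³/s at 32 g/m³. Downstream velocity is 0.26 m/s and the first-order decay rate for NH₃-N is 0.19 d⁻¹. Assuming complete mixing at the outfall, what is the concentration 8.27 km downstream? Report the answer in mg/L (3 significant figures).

0.184 mg/L

After complete mixing, C₀ = (0.0153·32 + 3.8·0.0698) / 3.815 = 0.1978 mg/L.
Travel time t = 8270 m / 0.26 m/s = 3.181e+04 s = 0.3681 d.
C = 0.1978·exp(−0.19·0.3681) = 0.1978·0.9324 = 0.1845 mg/L.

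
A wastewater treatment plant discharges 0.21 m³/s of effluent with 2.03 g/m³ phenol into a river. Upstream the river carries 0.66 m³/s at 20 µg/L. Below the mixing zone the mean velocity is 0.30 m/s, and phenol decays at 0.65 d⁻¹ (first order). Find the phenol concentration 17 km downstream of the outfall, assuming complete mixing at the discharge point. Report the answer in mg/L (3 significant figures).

20 µg/L = 0.02 mg/L.
After complete mixing, C₀ = (0.21·2.03 + 0.66·0.02) / 0.87 = 0.5052 mg/L.
Travel time t = 1.7e+04 m / 0.30 m/s = 5.667e+04 s = 0.6559 d.
C = 0.5052·exp(−0.65·0.6559) = 0.5052·0.6529 = 0.3298 mg/L.

0.330 mg/L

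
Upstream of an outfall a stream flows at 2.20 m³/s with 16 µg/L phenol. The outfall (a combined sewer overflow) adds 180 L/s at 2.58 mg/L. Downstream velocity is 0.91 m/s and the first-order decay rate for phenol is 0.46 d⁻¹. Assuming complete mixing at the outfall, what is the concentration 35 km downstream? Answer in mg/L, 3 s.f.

0.171 mg/L

180 L/s = 0.18 m³/s.
16 µg/L = 0.016 mg/L.
After complete mixing, C₀ = (0.18·2.58 + 2.2·0.016) / 2.38 = 0.2099 mg/L.
Travel time t = 3.5e+04 m / 0.91 m/s = 3.846e+04 s = 0.4452 d.
C = 0.2099·exp(−0.46·0.4452) = 0.2099·0.8148 = 0.171 mg/L.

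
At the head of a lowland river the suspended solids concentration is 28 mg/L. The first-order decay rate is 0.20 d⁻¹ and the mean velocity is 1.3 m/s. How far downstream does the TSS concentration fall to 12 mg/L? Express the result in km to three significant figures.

476 km

From C = C₀·e^(−kt), t = ln(C₀/C)/k = ln(28/12)/0.20 = 0.8473/0.20 = 4.236 d.
Distance = v·t = 1.3 m/s × 3.66e+05 s = 4.758e+05 m = 475.8 km.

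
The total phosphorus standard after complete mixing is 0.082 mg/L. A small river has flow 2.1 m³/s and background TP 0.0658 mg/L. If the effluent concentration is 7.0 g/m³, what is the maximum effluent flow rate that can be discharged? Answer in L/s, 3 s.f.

4.92 L/s

Mass balance at complete mixing: C_std·(Q_w + Q_r) = Q_w·C_e + Q_r·C_b.
Rearranging, Q_w = Q_r·(C_std − C_b)/(C_e − C_std) = 2.1·(0.082 − 0.0658) / (7 − 0.082) = 0.004918 m³/s.
= 4.918 L/s.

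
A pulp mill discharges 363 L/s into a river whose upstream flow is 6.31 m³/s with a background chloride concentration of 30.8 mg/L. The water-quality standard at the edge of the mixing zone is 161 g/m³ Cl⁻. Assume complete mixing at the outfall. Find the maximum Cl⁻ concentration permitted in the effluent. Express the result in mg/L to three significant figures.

363 L/s = 0.363 m³/s.
Mass balance: 161·6.673 = 0.363·Cₑ + 6.31·30.8.
Cₑ = (1074 − 194.3) / 0.363 = 2424 mg/L.

2420 mg/L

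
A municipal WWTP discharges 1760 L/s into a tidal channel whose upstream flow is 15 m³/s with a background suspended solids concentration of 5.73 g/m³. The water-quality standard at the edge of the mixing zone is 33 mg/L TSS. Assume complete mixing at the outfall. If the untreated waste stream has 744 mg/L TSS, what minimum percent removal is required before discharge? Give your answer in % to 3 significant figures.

64.3 %

1760 L/s = 1.76 m³/s.
Mass balance: 33·16.76 = 1.76·Cₑ + 15·5.73.
Cₑ = (553.1 − 85.95) / 1.76 = 265.4 mg/L.
Required removal = 1 − 265.4/744 = 64.33 %.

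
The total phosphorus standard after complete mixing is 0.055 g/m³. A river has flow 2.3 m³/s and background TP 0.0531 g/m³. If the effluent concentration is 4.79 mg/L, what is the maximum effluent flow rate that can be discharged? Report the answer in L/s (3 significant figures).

0.923 L/s

Mass balance at complete mixing: C_std·(Q_w + Q_r) = Q_w·C_e + Q_r·C_b.
Rearranging, Q_w = Q_r·(C_std − C_b)/(C_e − C_std) = 2.3·(0.055 − 0.0531) / (4.79 − 0.055) = 0.0009229 m³/s.
= 0.9229 L/s.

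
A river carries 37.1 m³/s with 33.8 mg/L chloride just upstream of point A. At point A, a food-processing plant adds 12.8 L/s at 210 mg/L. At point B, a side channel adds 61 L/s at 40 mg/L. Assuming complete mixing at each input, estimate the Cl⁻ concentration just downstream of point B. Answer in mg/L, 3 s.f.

33.9 mg/L

12.8 L/s = 0.0128 m³/s.
After input A: C = (37.1·33.8 + 0.0128·210) / 37.11 = 33.86 mg/L.
61 L/s = 0.061 m³/s.
After input B: C = (37.11·33.86 + 0.061·40) / 37.17 = 33.87 mg/L.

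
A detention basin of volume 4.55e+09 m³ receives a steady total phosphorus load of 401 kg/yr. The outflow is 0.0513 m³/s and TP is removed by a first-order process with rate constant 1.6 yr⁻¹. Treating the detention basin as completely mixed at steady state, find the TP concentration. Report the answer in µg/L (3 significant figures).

0.0551 µg/L

Outflow Q = 0.0513 m³/s × 3.156e+07 s/yr = 1.619e+06 m³/yr.
Steady-state CSTR mass balance: W = Q·C + k·V·C, so C = W/(Q + kV).
Q + kV = 1.619e+06 + 1.6·4.55e+09 = 7.282e+09 m³/yr.
C = 401/7.282e+09 = 5.507e-08 kg/m³ = 5.507e-05 mg/L = 0.05507 µg/L.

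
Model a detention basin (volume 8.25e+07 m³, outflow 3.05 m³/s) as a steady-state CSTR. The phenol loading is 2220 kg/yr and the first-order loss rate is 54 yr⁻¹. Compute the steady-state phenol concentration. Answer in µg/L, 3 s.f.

Outflow Q = 3.05 m³/s × 3.156e+07 s/yr = 9.625e+07 m³/yr.
Steady-state CSTR mass balance: W = Q·C + k·V·C, so C = W/(Q + kV).
Q + kV = 9.625e+07 + 54·8.25e+07 = 4.551e+09 m³/yr.
C = 2220/4.551e+09 = 4.878e-07 kg/m³ = 0.0004878 mg/L = 0.4878 µg/L.

0.488 µg/L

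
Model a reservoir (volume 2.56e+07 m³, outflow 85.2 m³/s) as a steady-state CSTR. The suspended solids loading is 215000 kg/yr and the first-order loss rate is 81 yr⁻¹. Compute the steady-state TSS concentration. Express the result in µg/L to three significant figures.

45.1 µg/L

Outflow Q = 85.2 m³/s × 3.156e+07 s/yr = 2.689e+09 m³/yr.
Steady-state CSTR mass balance: W = Q·C + k·V·C, so C = W/(Q + kV).
Q + kV = 2.689e+09 + 81·2.56e+07 = 4.762e+09 m³/yr.
C = 215000/4.762e+09 = 4.515e-05 kg/m³ = 0.04515 mg/L = 45.15 µg/L.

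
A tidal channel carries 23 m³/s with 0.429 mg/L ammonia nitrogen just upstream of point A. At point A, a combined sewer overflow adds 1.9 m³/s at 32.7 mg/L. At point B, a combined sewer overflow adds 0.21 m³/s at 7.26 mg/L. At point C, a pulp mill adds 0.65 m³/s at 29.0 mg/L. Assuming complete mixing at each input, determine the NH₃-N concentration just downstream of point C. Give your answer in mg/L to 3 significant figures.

After input A: C = (23·0.429 + 1.9·32.7) / 24.9 = 2.891 mg/L.
After input B: C = (24.9·2.891 + 0.21·7.26) / 25.11 = 2.928 mg/L.
After input C: C = (25.11·2.928 + 0.65·29) / 25.76 = 3.586 mg/L.

3.59 mg/L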